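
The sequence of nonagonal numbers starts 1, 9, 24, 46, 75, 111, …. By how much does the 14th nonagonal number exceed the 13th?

92

Consecutive nonagonal numbers differ by 7n − 6: here 7·14 − 6 = 92.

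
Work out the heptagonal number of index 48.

48·(5·48 − 3)/2 = 48·237/2 = 5688.

5688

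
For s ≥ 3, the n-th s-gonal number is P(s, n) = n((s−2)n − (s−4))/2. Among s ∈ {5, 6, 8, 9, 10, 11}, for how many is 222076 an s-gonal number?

1

s = 5: P(5, 384) = 220992 and P(5, 385) = 222145; 222076 is not s-gonal.
s = 6: P(6, 333) = 221445 and P(6, 334) = 222778; 222076 is not s-gonal.
s = 8: P(8, 272) = 221408 and P(8, 273) = 223041; 222076 is not s-gonal.
s = 9: P(9, 252) = 221634 and P(9, 253) = 223399; 222076 is not s-gonal.
s = 10: P(10, 236) = 222076. ✓
s = 11: P(11, 222) = 221001 and P(11, 223) = 223000; 222076 is not s-gonal.
Hits: s ∈ {10} → 1.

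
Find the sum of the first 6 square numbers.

91

Σ_{i=1}^{6} i² = 6·7·13/6 = 91.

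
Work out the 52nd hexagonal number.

5356

The 52nd hexagonal number is n(2n−1) with n = 52.
52·(2·52 − 1) = 52·103 = 5356.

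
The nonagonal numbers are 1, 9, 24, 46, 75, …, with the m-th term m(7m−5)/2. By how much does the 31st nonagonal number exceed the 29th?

415

31·(7·31 − 5)/2 = 3286 and 29·(7·29 − 5)/2 = 2871.
Difference: 3286 − 2871 = 415.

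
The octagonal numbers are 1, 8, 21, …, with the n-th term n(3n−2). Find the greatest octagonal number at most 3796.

Solve n(3n−2) ≤ 3796 for integer n.
n = 35 gives 3605 ≤ 3796, while n = 36 gives 3816 > 3796; so the answer is 3605.

3605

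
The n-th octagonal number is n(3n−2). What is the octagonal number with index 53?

8321

The 53rd octagonal number is n(3n−2) with n = 53.
53·(3·53 − 2) = 53·157 = 8321.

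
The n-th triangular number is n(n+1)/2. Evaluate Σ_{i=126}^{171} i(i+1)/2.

514671

Σ i(i+1)/2 = (Σi² + Σi) / 2 over i = 126..171.
Σi = 14706 − 7875 = 6831 and Σi² = 1681386 − 658875 = 1022511.
(1·1022511 + 1·6831) / 2 = 1029342/2 = 514671.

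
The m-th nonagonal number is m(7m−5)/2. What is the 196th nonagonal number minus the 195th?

Consecutive nonagonal numbers differ by 7n − 6: here 7·196 − 6 = 1366.

1366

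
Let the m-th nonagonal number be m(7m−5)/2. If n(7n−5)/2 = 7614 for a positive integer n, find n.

47

Set n(7n−5)/2 = 7614, giving 7n² − 5n − 15228 = 0.
So n = (5 + 653) / 14 = 658/14 = 47.
Check: 47·(7·47 − 5)/2 = 7614. ✓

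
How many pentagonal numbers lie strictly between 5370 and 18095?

The n-th pentagonal number is n(3n−1)/2.
Smallest index with value > 5370: n = 61 (giving 5551).
Largest index with value < 18095: n = 109 (giving 17767).
Indices 61 through 109: 49 terms.

49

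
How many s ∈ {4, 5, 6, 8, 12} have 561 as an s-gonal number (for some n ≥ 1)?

s = 4: P(4, 23) = 529 and P(4, 24) = 576; 561 is not s-gonal.
s = 5: P(5, 19) = 532 and P(5, 20) = 590; 561 is not s-gonal.
s = 6: P(6, 17) = 561. ✓
s = 8: P(8, 14) = 560 and P(8, 15) = 645; 561 is not s-gonal.
s = 12: P(12, 11) = 561. ✓
Hits: s ∈ {6, 12} → 2.

2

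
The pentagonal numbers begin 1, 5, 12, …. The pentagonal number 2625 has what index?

42

Set n(3n−1)/2 = 2625, giving 3n² − n − 5250 = 0.
So n = (1 + 251) / 6 = 252/6 = 42.
Check: 42·(3·42 − 1)/2 = 2625. ✓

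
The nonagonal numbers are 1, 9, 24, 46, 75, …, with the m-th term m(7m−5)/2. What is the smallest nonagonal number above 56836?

Solve n(7n−5)/2 > 56836 for integer n.
The largest n with value ≤ 56836 is 127 (since 56134 ≤ 56836 < 57024), so the first above is n = 128, value 57024.

57024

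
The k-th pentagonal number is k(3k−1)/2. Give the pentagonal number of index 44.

2882

The 44th pentagonal number is n(3n−1)/2 with n = 44.
44·(3·44 − 1)/2 = 44·131/2 = 2882.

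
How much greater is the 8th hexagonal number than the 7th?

29

Consecutive hexagonal numbers differ by 4n − 3: here 4·8 − 3 = 29.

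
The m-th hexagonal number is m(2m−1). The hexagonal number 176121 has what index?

Set n(2n−1) = 176121, giving 2n² − n − 176121 = 0.
So n = (1 + 1187) / 4 = 1188/4 = 297.

297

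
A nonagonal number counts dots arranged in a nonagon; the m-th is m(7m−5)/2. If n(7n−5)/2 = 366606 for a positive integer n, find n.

324

Set n(7n−5)/2 = 366606, giving 7n² − 5n − 733212 = 0.
So n = (5 + 4531) / 14 = 4536/14 = 324.
Check: 324·(7·324 − 5)/2 = 366606. ✓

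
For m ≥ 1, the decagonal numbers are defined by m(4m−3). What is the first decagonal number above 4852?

5076

Solve n(4n−3) > 4852 for integer n.
The largest n with value ≤ 4852 is 35 (since 4795 ≤ 4852 < 5076), so the first above is n = 36, value 5076.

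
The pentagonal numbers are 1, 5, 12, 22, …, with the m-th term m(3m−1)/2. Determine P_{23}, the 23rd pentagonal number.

23·(3·23 − 1)/2 = 23·68/2 = 23·34 = 782.

782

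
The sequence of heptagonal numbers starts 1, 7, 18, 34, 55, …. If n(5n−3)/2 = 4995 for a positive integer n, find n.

45

Set n(5n−3)/2 = 4995, giving 5n² − 3n − 9990 = 0.
So n = (3 + 447) / 10 = 450/10 = 45.
Check: 45·(5·45 − 3)/2 = 4995. ✓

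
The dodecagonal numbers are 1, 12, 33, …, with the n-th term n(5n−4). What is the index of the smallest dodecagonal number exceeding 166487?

Solve n(5n−4) > 166487 for integer n.
The largest n with value ≤ 166487 is 182 (since 164892 ≤ 166487 < 166713), so the first above is n = 183, value 166713.

183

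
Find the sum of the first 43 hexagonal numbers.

Σ i(2i−1) = 2Σi² − Σi over i = 1..43.
Σi = 946 and Σi² = 27434.
2·27434 − 1·946 = 53922.

53922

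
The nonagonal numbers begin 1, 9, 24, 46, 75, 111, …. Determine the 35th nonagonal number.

4200

The 35th nonagonal number is n(7n−5)/2 with n = 35.
35·(7·35 − 5)/2 = 35·240/2 = 35·120 = 4200.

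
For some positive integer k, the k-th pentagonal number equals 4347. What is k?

Set n(3n−1)/2 = 4347, giving 3n² − n − 8694 = 0.
The discriminant is 1 + 24·4347 = 104329, and √104329 = 323.
So n = (1 + 323) / 6 = 324/6 = 54.
Check: 54·(3·54 − 1)/2 = 4347. ✓

54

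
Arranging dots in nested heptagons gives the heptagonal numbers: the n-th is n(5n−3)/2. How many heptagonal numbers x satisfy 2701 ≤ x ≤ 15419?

The n-th heptagonal number is n(5n−3)/2.
Smallest index with value ≥ 2701: n = 34 (giving 2839).
Largest index with value ≤ 15419: n = 78 (giving 15093).
Indices 34 through 78: 45 terms.

45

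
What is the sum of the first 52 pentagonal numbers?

71656

Σ i(3i−1)/2 = (3Σi² − Σi) / 2 over i = 1..52.
Σi = 1378 and Σi² = 48230.
(3·48230 − 1·1378) / 2 = 143312/2 = 71656.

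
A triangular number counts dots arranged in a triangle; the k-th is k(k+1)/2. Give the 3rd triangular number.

6

The 3rd triangular number is n(n+1)/2 with n = 3.
3·4/2 = 12/2 = 6.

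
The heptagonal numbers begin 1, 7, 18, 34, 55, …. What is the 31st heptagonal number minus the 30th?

151

Consecutive heptagonal numbers differ by 5n − 4: here 5·31 − 4 = 151.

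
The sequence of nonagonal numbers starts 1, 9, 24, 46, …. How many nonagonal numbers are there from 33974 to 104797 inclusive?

75

The n-th nonagonal number is n(7n−5)/2.
Smallest index with value ≥ 33974: n = 99 (giving 34056).
Largest index with value ≤ 104797: n = 173 (giving 104319).
Indices 99 through 173: 75 terms.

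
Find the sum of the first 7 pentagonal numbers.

196

Σ i(3i−1)/2 = (3Σi² − Σi) / 2 over i = 1..7.
Σi = 28 and Σi² = 140.
(3·140 − 1·28) / 2 = 392/2 = 196.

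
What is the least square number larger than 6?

9

Solve n² > 6 for integer n.
The largest n with value ≤ 6 is 2 (since 4 ≤ 6 < 9), so the first above is n = 3, value 9.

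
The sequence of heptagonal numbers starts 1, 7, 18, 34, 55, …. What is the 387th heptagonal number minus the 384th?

387·(5·387 − 3)/2 = 373842 and 384·(5·384 − 3)/2 = 368064.
Difference: 373842 − 368064 = 5778.

5778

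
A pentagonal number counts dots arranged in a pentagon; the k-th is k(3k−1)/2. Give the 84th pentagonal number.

10542

The 84th pentagonal number is n(3n−1)/2 with n = 84.
84·(3·84 − 1)/2 = 84·251/2 = 10542.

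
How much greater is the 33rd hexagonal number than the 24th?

1017

33·(2·33 − 1) = 2145 and 24·(2·24 − 1) = 1128.
Difference: 2145 − 1128 = 1017.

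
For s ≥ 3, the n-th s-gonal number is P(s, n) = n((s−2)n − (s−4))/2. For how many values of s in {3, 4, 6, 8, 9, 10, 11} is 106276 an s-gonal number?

1

s = 3: P(3, 460) = 106030 and P(3, 461) = 106491; 106276 is not s-gonal.
s = 4: P(4, 326) = 106276. ✓
s = 6: P(6, 230) = 105570 and P(6, 231) = 106491; 106276 is not s-gonal.
s = 8: P(8, 188) = 105656 and P(8, 189) = 106785; 106276 is not s-gonal.
s = 9: P(9, 174) = 105531 and P(9, 175) = 106750; 106276 is not s-gonal.
s = 10: P(10, 163) = 105787 and P(10, 164) = 107092; 106276 is not s-gonal.
s = 11: P(11, 154) = 106183 and P(11, 155) = 107570; 106276 is not s-gonal.
Hits: s ∈ {4} → 1.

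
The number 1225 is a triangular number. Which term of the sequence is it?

49

Set n(n+1)/2 = 1225, giving n² + n − 2450 = 0.
The discriminant is 1 + 8·1225 = 9801, and √9801 = 99.
So n = (-1 + 99) / 2 = 98/2 = 49.
Check: 49·50/2 = 1225. ✓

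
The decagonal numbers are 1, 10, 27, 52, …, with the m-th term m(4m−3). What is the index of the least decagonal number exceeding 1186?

Solve n(4n−3) > 1186 for integer n.
The largest n with value ≤ 1186 is 17 (since 1105 ≤ 1186 < 1242), so the first above is n = 18, value 1242.

18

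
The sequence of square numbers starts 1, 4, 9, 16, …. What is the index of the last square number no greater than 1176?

Solve n² ≤ 1176 for integer n.
n = 34 gives 1156 ≤ 1176, while n = 35 gives 1225 > 1176; so the answer is index 34.

34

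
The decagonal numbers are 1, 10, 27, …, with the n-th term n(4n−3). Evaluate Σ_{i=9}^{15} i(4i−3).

3892

Σ i(4i−3) = 4Σi² − 3Σi over i = 9..15.
Σi = 120 − 36 = 84 and Σi² = 1240 − 204 = 1036.
4·1036 − 3·84 = 3892.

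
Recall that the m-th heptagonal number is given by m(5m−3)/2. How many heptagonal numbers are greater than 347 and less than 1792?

15

The n-th heptagonal number is n(5n−3)/2.
Smallest index with value > 347: n = 13 (giving 403).
Largest index with value < 1792: n = 27 (giving 1782).
Indices 13 through 27: 15 terms.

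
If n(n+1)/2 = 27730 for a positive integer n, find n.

235

Set n(n+1)/2 = 27730, giving n² + n − 55460 = 0.
The discriminant is 1 + 8·27730 = 221841, and √221841 = 471.
So n = (-1 + 471) / 2 = 470/2 = 235.
Check: 235·236/2 = 27730. ✓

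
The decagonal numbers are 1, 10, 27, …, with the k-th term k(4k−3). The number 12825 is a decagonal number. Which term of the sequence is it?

Set n(4n−3) = 12825, giving 4n² − 3n − 12825 = 0.
The discriminant is 9 + 16·12825 = 205209, and √205209 = 453.
So n = (3 + 453) / 8 = 456/8 = 57.

57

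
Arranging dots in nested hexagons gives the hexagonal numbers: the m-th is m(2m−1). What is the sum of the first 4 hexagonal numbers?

Σ i(2i−1) = 2Σi² − Σi over i = 1..4.
Σi = 10 and Σi² = 30.
2·30 − 1·10 = 50.

50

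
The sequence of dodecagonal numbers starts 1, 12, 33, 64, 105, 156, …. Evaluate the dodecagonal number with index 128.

81408

128·(5·128 − 4) = 128·636 = 81408.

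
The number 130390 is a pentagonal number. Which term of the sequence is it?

295

Set n(3n−1)/2 = 130390, giving 3n² − n − 260780 = 0.
The discriminant is 1 + 24·130390 = 3129361, and √3129361 = 1769.
So n = (1 + 1769) / 6 = 1770/6 = 295.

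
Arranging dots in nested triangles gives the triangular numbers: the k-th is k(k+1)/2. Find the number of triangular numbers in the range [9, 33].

4

The n-th triangular number is n(n+1)/2.
Smallest index with value ≥ 9: n = 4 (giving 10).
Largest index with value ≤ 33: n = 7 (giving 28).
Indices 4 through 7: 4 terms.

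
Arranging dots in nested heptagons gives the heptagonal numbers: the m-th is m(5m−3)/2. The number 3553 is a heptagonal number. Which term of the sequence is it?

Set n(5n−3)/2 = 3553, giving 5n² − 3n − 7106 = 0.
The discriminant is 9 + 40·3553 = 142129, and √142129 = 377.
So n = (3 + 377) / 10 = 380/10 = 38.
Check: 38·(5·38 − 3)/2 = 3553. ✓

38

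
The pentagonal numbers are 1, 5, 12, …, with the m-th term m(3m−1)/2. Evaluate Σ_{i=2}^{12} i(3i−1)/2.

Σ i(3i−1)/2 = (3Σi² − Σi) / 2 over i = 2..12.
Σi = 78 − 1 = 77 and Σi² = 650 − 1 = 649.
(3·649 − 1·77) / 2 = 1870/2 = 935.

935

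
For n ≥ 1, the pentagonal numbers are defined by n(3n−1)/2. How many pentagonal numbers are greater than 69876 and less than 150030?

The n-th pentagonal number is n(3n−1)/2.
Smallest index with value > 69876: n = 217 (giving 70525).
Largest index with value < 150030: n = 316 (giving 149626).
Indices 217 through 316: 100 terms.

100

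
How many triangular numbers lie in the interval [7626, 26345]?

The n-th triangular number is n(n+1)/2.
Smallest index with value ≥ 7626: n = 123 (giving 7626).
Largest index with value ≤ 26345: n = 229 (giving 26335).
Indices 123 through 229: 107 terms.

107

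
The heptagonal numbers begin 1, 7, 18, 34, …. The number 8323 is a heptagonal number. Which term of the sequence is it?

58

Set n(5n−3)/2 = 8323, giving 5n² − 3n − 16646 = 0.
The discriminant is 9 + 40·8323 = 332929, and √332929 = 577.
So n = (3 + 577) / 10 = 580/10 = 58.
Check: 58·(5·58 − 3)/2 = 8323. ✓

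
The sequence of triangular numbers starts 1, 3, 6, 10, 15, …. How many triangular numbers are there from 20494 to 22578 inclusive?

11

The n-th triangular number is n(n+1)/2.
Smallest index with value ≥ 20494: n = 202 (giving 20503).
Largest index with value ≤ 22578: n = 212 (giving 22578).
Indices 202 through 212: 11 terms.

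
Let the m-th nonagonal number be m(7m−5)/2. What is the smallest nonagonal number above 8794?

Solve n(7n−5)/2 > 8794 for integer n.
The largest n with value ≤ 8794 is 50 (since 8625 ≤ 8794 < 8976), so the first above is n = 51, value 8976.

8976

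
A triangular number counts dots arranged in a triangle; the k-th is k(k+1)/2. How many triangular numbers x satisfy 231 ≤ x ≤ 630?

The n-th triangular number is n(n+1)/2.
Smallest index with value ≥ 231: n = 21 (giving 231).
Largest index with value ≤ 630: n = 35 (giving 630).
Indices 21 through 35: 15 terms.

15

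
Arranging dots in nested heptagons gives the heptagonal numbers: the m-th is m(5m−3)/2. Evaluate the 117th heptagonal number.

The 117th heptagonal number is n(5n−3)/2 with n = 117.
117·(5·117 − 3)/2 = 117·582/2 = 117·291 = 34047.

34047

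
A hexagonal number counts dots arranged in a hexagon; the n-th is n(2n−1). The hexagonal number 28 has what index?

4

Set n(2n−1) = 28, giving 2n² − n − 28 = 0.
The discriminant is 1 + 8·28 = 225, and √225 = 15.
So n = (1 + 15) / 4 = 16/4 = 4.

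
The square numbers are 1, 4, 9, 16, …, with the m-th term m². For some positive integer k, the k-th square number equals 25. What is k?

We need n² = 25, so n = √25 = 5.

5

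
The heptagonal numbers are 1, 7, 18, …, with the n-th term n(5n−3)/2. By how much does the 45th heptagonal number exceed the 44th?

Consecutive heptagonal numbers differ by 5n − 4: here 5·45 − 4 = 221.

221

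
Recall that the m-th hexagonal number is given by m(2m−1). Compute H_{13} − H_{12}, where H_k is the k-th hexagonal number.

Consecutive hexagonal numbers differ by 4n − 3: here 4·13 − 3 = 49.

49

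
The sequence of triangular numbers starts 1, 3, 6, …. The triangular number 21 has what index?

6

Set n(n+1)/2 = 21, giving n² + n − 42 = 0.
The discriminant is 1 + 8·21 = 169, and √169 = 13.
So n = (-1 + 13) / 2 = 12/2 = 6.
Check: 6·7/2 = 21. ✓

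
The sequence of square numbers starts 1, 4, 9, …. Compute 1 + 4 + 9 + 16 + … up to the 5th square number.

55

Σ_{i=1}^{5} i² = 5·6·11/6 = 55.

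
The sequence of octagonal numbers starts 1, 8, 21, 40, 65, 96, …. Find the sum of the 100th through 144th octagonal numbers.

2021130

Σ i(3i−2) = 3Σi² − 2Σi over i = 100..144.
Σi = 10440 − 4950 = 5490 and Σi² = 1005720 − 328350 = 677370.
3·677370 − 2·5490 = 2021130.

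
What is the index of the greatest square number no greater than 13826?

Solve n² ≤ 13826 for integer n.
n = 117 gives 13689 ≤ 13826, while n = 118 gives 13924 > 13826; so the answer is index 117.

117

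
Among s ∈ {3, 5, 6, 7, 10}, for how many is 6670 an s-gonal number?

s = 3: P(3, 115) = 6670. ✓
s = 5: P(5, 66) = 6501 and P(5, 67) = 6700; 6670 is not s-gonal.
s = 6: P(6, 58) = 6670. ✓
s = 7: P(7, 51) = 6426 and P(7, 52) = 6682; 6670 is not s-gonal.
s = 10: P(10, 41) = 6601 and P(10, 42) = 6930; 6670 is not s-gonal.
Hits: s ∈ {3, 6} → 2.

2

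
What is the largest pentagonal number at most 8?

5

Solve n(3n−1)/2 ≤ 8 for integer n.
n = 2 gives 5 ≤ 8, while n = 3 gives 12 > 8; so the answer is 5.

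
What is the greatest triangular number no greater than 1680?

Solve n(n+1)/2 ≤ 1680 for integer n.
n = 57 gives 1653 ≤ 1680, while n = 58 gives 1711 > 1680; so the answer is 1653.

1653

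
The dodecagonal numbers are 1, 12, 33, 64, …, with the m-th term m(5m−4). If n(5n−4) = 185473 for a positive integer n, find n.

193

Set n(5n−4) = 185473, giving 5n² − 4n − 185473 = 0.
The discriminant is 16 + 20·185473 = 3709476, and √3709476 = 1926.
So n = (4 + 1926) / 10 = 1930/10 = 193.
Check: 193·(5·193 − 4) = 185473. ✓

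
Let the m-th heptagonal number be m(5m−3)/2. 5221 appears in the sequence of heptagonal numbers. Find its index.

46

Set n(5n−3)/2 = 5221, giving 5n² − 3n − 10442 = 0.
So n = (3 + 457) / 10 = 460/10 = 46.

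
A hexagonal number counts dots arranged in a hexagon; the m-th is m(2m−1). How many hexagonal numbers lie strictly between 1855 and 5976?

The n-th hexagonal number is n(2n−1).
Smallest index with value > 1855: n = 31 (giving 1891).
Largest index with value < 5976: n = 54 (giving 5778).
Indices 31 through 54: 24 terms.

24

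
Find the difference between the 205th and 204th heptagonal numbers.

Consecutive heptagonal numbers differ by 5n − 4: here 5·205 − 4 = 1021.

1021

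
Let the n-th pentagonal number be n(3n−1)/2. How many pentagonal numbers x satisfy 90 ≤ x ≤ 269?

6

The n-th pentagonal number is n(3n−1)/2.
Smallest index with value ≥ 90: n = 8 (giving 92).
Largest index with value ≤ 269: n = 13 (giving 247).
Indices 8 through 13: 6 terms.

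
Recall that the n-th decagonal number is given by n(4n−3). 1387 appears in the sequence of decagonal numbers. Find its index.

19

Set n(4n−3) = 1387, giving 4n² − 3n − 1387 = 0.
The discriminant is 9 + 16·1387 = 22201, and √22201 = 149.
So n = (3 + 149) / 8 = 152/8 = 19.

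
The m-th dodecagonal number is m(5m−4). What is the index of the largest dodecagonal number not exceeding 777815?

394

Solve n(5n−4) ≤ 777815 for integer n.
n = 394 gives 774604 ≤ 777815, while n = 395 gives 778545 > 777815; so the answer is index 394.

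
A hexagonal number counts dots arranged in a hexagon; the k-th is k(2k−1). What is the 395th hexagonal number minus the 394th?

1577

Consecutive hexagonal numbers differ by 4n − 3: here 4·395 − 3 = 1577.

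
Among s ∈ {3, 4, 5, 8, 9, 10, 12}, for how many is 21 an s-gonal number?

s = 3: P(3, 6) = 21. ✓
s = 4: P(4, 4) = 16 and P(4, 5) = 25; 21 is not s-gonal.
s = 5: P(5, 3) = 12 and P(5, 4) = 22; 21 is not s-gonal.
s = 8: P(8, 3) = 21. ✓
s = 9: P(9, 2) = 9 and P(9, 3) = 24; 21 is not s-gonal.
s = 10: P(10, 2) = 10 and P(10, 3) = 27; 21 is not s-gonal.
s = 12: P(12, 2) = 12 and P(12, 3) = 33; 21 is not s-gonal.
Hits: s ∈ {3, 8} → 2.

2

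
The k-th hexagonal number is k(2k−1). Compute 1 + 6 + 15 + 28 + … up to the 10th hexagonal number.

Σ i(2i−1) = 2Σi² − Σi over i = 1..10.
Σi = 55 and Σi² = 385.
2·385 − 1·55 = 715.

715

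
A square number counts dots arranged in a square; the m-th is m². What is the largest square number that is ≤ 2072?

2025

Solve n² ≤ 2072 for integer n.
n = 45 gives 2025 ≤ 2072, while n = 46 gives 2116 > 2072; so the answer is 2025.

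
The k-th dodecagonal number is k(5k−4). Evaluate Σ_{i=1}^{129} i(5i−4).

Σ i(5i−4) = 5Σi² − 4Σi over i = 1..129.
Σi = 8385 and Σi² = 723905.
5·723905 − 4·8385 = 3585985.

3585985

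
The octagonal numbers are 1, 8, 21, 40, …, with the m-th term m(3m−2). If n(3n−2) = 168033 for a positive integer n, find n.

237

Set n(3n−2) = 168033, giving 3n² − 2n − 168033 = 0.
The discriminant is 4 + 12·168033 = 2016400, and √2016400 = 1420.
So n = (2 + 1420) / 6 = 1422/6 = 237.
Check: 237·(3·237 − 2) = 168033. ✓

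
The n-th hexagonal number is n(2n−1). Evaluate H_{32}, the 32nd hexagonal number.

32·(2·32 − 1) = 32·63 = 2016.

2016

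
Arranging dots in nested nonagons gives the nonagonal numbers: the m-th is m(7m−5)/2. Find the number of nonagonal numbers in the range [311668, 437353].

55

The n-th nonagonal number is n(7n−5)/2.
Smallest index with value ≥ 311668: n = 299 (giving 312156).
Largest index with value ≤ 437353: n = 353 (giving 435249).
Indices 299 through 353: 55 terms.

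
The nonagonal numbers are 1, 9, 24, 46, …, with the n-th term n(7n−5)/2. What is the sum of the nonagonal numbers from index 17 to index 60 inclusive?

Σ i(7i−5)/2 = (7Σi² − 5Σi) / 2 over i = 17..60.
Σi = 1830 − 136 = 1694 and Σi² = 73810 − 1496 = 72314.
(7·72314 − 5·1694) / 2 = 497728/2 = 248864.

248864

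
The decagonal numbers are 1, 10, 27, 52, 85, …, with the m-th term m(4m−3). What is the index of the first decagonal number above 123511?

177

Solve n(4n−3) > 123511 for integer n.
The largest n with value ≤ 123511 is 176 (since 123376 ≤ 123511 < 124785), so the first above is n = 177, value 124785.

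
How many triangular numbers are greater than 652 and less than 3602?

The n-th triangular number is n(n+1)/2.
Smallest index with value > 652: n = 36 (giving 666).
Largest index with value < 3602: n = 84 (giving 3570).
Indices 36 through 84: 49 terms.

49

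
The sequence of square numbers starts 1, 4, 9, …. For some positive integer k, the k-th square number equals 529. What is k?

We need n² = 529, so n = √529 = 23.
Check: 23² = 529. ✓

23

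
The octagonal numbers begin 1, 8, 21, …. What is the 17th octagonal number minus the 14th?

273

17·(3·17 − 2) = 833 and 14·(3·14 − 2) = 560.
Difference: 833 − 560 = 273.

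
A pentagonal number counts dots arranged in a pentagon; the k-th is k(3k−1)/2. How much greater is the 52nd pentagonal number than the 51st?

Consecutive pentagonal numbers differ by 3n − 2: here 3·52 − 2 = 154.

154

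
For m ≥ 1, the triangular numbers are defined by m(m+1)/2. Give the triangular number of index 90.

90·91/2 = 8190/2 = 4095.

4095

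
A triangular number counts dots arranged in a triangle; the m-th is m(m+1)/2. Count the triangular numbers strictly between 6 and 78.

8

The n-th triangular number is n(n+1)/2.
Smallest index with value > 6: n = 4 (giving 10).
Largest index with value < 78: n = 11 (giving 66).
Indices 4 through 11: 8 terms.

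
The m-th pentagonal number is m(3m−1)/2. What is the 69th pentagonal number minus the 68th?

Consecutive pentagonal numbers differ by 3n − 2: here 3·69 − 2 = 205.

205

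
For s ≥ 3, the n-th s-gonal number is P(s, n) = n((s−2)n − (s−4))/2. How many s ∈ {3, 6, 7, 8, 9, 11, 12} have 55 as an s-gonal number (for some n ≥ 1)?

s = 3: P(3, 10) = 55. ✓
s = 6: P(6, 5) = 45 and P(6, 6) = 66; 55 is not s-gonal.
s = 7: P(7, 5) = 55. ✓
s = 8: P(8, 4) = 40 and P(8, 5) = 65; 55 is not s-gonal.
s = 9: P(9, 4) = 46 and P(9, 5) = 75; 55 is not s-gonal.
s = 11: P(11, 3) = 30 and P(11, 4) = 58; 55 is not s-gonal.
s = 12: P(12, 3) = 33 and P(12, 4) = 64; 55 is not s-gonal.
Hits: s ∈ {3, 7} → 2.

2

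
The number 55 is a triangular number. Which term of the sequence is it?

10

Set n(n+1)/2 = 55, giving n² + n − 110 = 0.
So n = (-1 + 21) / 2 = 20/2 = 10.
Check: 10·11/2 = 55. ✓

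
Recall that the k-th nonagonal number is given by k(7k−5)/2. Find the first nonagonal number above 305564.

305916

Solve n(7n−5)/2 > 305564 for integer n.
The largest n with value ≤ 305564 is 295 (since 303850 ≤ 305564 < 305916), so the first above is n = 296, value 305916.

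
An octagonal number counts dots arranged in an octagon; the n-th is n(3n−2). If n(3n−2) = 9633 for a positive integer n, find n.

Set n(3n−2) = 9633, giving 3n² − 2n − 9633 = 0.
The discriminant is 4 + 12·9633 = 115600, and √115600 = 340.
So n = (2 + 340) / 6 = 342/6 = 57.

57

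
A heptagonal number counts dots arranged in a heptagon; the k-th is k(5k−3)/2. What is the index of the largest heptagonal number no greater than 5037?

Solve n(5n−3)/2 ≤ 5037 for integer n.
n = 45 gives 4995 ≤ 5037, while n = 46 gives 5221 > 5037; so the answer is index 45.

45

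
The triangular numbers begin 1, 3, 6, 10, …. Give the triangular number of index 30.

The 30th triangular number is n(n+1)/2 with n = 30.
30·31/2 = 930/2 = 465.

465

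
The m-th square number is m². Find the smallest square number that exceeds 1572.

1600

Solve n² > 1572 for integer n.
The largest n with value ≤ 1572 is 39 (since 1521 ≤ 1572 < 1600), so the first above is n = 40, value 1600.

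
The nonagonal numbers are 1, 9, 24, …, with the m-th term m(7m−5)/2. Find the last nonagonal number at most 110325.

109209

Solve n(7n−5)/2 ≤ 110325 for integer n.
n = 177 gives 109209 ≤ 110325, while n = 178 gives 110449 > 110325; so the answer is 109209.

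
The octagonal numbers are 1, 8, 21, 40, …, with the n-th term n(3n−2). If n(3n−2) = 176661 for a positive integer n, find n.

Set n(3n−2) = 176661, giving 3n² − 2n − 176661 = 0.
The discriminant is 4 + 12·176661 = 2119936, and √2119936 = 1456.
So n = (2 + 1456) / 6 = 1458/6 = 243.

243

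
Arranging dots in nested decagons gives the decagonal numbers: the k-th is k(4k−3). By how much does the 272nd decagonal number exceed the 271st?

2169

Consecutive decagonal numbers differ by 8n − 7: here 8·272 − 7 = 2169.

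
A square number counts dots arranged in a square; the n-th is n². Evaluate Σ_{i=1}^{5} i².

Σ_{i=1}^{5} i² = 5·6·11/6 = 55.

55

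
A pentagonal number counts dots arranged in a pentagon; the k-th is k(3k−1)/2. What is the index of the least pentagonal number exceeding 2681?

Solve n(3n−1)/2 > 2681 for integer n.
The largest n with value ≤ 2681 is 42 (since 2625 ≤ 2681 < 2752), so the first above is n = 43, value 2752.

43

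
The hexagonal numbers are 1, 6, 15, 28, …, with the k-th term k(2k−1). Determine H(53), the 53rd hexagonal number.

The 53rd hexagonal number is n(2n−1) with n = 53.
53·(2·53 − 1) = 53·105 = 5565.

5565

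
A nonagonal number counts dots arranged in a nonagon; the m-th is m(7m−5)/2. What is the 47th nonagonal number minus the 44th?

948

47·(7·47 − 5)/2 = 7614 and 44·(7·44 − 5)/2 = 6666.
Difference: 7614 − 6666 = 948.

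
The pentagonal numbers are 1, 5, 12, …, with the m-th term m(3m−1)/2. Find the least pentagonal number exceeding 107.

117

Solve n(3n−1)/2 > 107 for integer n.
The largest n with value ≤ 107 is 8 (since 92 ≤ 107 < 117), so the first above is n = 9, value 117.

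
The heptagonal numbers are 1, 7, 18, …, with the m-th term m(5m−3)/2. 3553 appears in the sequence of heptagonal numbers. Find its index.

Set n(5n−3)/2 = 3553, giving 5n² − 3n − 7106 = 0.
The discriminant is 9 + 40·3553 = 142129, and √142129 = 377.
So n = (3 + 377) / 10 = 380/10 = 38.
Check: 38·(5·38 − 3)/2 = 3553. ✓

38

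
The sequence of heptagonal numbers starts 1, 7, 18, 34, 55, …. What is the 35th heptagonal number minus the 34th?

Consecutive heptagonal numbers differ by 5n − 4: here 5·35 − 4 = 171.

171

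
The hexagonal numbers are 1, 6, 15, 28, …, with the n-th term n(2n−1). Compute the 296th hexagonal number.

The 296th hexagonal number is n(2n−1) with n = 296.
296·(2·296 − 1) = 296·591 = 174936.

174936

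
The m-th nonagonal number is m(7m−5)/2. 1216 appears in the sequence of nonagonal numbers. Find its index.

Set n(7n−5)/2 = 1216, giving 7n² − 5n − 2432 = 0.
The discriminant is 25 + 56·1216 = 68121, and √68121 = 261.
So n = (5 + 261) / 14 = 266/14 = 19.

19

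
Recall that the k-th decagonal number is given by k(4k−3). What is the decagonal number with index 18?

1242

The 18th decagonal number is n(4n−3) with n = 18.
18·(4·18 − 3) = 18·69 = 1242.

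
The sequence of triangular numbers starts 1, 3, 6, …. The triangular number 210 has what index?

20

Set n(n+1)/2 = 210, giving n² + n − 420 = 0.
So n = (-1 + 41) / 2 = 40/2 = 20.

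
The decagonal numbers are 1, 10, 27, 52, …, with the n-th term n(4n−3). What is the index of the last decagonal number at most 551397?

Solve n(4n−3) ≤ 551397 for integer n.
n = 371 gives 549451 ≤ 551397, while n = 372 gives 552420 > 551397; so the answer is index 371.

371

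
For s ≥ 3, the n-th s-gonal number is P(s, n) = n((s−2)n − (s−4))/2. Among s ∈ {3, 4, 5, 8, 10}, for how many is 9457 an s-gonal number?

s = 3: P(3, 137) = 9453 and P(3, 138) = 9591; 9457 is not s-gonal.
s = 4: P(4, 97) = 9409 and P(4, 98) = 9604; 9457 is not s-gonal.
s = 5: P(5, 79) = 9322 and P(5, 80) = 9560; 9457 is not s-gonal.
s = 8: P(8, 56) = 9296 and P(8, 57) = 9633; 9457 is not s-gonal.
s = 10: P(10, 49) = 9457. ✓
Hits: s ∈ {10} → 1.

1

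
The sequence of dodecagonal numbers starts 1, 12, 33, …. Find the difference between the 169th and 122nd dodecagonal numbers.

68197

169·(5·169 − 4) = 142129 and 122·(5·122 − 4) = 73932.
Difference: 142129 − 73932 = 68197.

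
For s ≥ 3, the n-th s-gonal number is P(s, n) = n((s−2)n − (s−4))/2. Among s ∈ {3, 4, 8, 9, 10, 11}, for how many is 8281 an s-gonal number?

2

s = 3: P(3, 128) = 8256 and P(3, 129) = 8385; 8281 is not s-gonal.
s = 4: P(4, 91) = 8281. ✓
s = 8: P(8, 52) = 8008 and P(8, 53) = 8321; 8281 is not s-gonal.
s = 9: P(9, 49) = 8281. ✓
s = 10: P(10, 45) = 7965 and P(10, 46) = 8326; 8281 is not s-gonal.
s = 11: P(11, 43) = 8170 and P(11, 44) = 8558; 8281 is not s-gonal.
Hits: s ∈ {4, 9} → 2.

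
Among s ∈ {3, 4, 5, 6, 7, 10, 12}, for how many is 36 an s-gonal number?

s = 3: P(3, 8) = 36. ✓
s = 4: P(4, 6) = 36. ✓
s = 5: P(5, 5) = 35 and P(5, 6) = 51; 36 is not s-gonal.
s = 6: P(6, 4) = 28 and P(6, 5) = 45; 36 is not s-gonal.
s = 7: P(7, 4) = 34 and P(7, 5) = 55; 36 is not s-gonal.
s = 10: P(10, 3) = 27 and P(10, 4) = 52; 36 is not s-gonal.
s = 12: P(12, 3) = 33 and P(12, 4) = 64; 36 is not s-gonal.
Hits: s ∈ {3, 4} → 2.

2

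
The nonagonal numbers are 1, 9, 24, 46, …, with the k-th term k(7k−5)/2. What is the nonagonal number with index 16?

The 16th nonagonal number is n(7n−5)/2 with n = 16.
16·(7·16 − 5)/2 = 16·107/2 = 856.

856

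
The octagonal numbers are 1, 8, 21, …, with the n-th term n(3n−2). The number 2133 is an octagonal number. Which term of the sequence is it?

27

Set n(3n−2) = 2133, giving 3n² − 2n − 2133 = 0.
The discriminant is 4 + 12·2133 = 25600, and √25600 = 160.
So n = (2 + 160) / 6 = 162/6 = 27.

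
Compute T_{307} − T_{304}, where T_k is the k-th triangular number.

307·308/2 = 47278 and 304·305/2 = 46360.
Difference: 47278 − 46360 = 918.

918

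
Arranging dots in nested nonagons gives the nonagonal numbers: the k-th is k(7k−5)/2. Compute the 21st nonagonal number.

1491

21·(7·21 − 5)/2 = 21·142/2 = 21·71 = 1491.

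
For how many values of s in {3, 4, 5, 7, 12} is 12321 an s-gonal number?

1

s = 3: P(3, 156) = 12246 and P(3, 157) = 12403; 12321 is not s-gonal.
s = 4: P(4, 111) = 12321. ✓
s = 5: P(5, 90) = 12105 and P(5, 91) = 12376; 12321 is not s-gonal.
s = 7: P(7, 70) = 12145 and P(7, 71) = 12496; 12321 is not s-gonal.
s = 12: P(12, 50) = 12300 and P(12, 51) = 12801; 12321 is not s-gonal.
Hits: s ∈ {4} → 1.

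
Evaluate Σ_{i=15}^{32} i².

10425

Σ_{i=15}^{32} i² = 11440 − 1015 = 10425.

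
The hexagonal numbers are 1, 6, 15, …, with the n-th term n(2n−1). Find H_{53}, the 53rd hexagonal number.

5565

The 53rd hexagonal number is n(2n−1) with n = 53.
53·(2·53 − 1) = 53·105 = 5565.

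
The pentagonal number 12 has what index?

3

Set n(3n−1)/2 = 12, giving 3n² − n − 24 = 0.
The discriminant is 1 + 24·12 = 289, and √289 = 17.
So n = (1 + 17) / 6 = 18/6 = 3.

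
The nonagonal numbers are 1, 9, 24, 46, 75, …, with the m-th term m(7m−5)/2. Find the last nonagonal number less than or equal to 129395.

128544

Solve n(7n−5)/2 ≤ 129395 for integer n.
n = 192 gives 128544 ≤ 129395, while n = 193 gives 129889 > 129395; so the answer is 128544.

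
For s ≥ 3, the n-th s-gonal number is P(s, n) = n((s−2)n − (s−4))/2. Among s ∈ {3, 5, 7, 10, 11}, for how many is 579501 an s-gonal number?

1

s = 3: P(3, 1076) = 579426 and P(3, 1077) = 580503; 579501 is not s-gonal.
s = 5: P(5, 621) = 578151 and P(5, 622) = 580015; 579501 is not s-gonal.
s = 7: P(7, 481) = 577681 and P(7, 482) = 580087; 579501 is not s-gonal.
s = 10: P(10, 381) = 579501. ✓
s = 11: P(11, 359) = 578708 and P(11, 360) = 581940; 579501 is not s-gonal.
Hits: s ∈ {10} → 1.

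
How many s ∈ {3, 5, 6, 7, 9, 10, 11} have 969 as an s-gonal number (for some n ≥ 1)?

1

s = 3: P(3, 43) = 946 and P(3, 44) = 990; 969 is not s-gonal.
s = 5: P(5, 25) = 925 and P(5, 26) = 1001; 969 is not s-gonal.
s = 6: P(6, 22) = 946 and P(6, 23) = 1035; 969 is not s-gonal.
s = 7: P(7, 19) = 874 and P(7, 20) = 970; 969 is not s-gonal.
s = 9: P(9, 17) = 969. ✓
s = 10: P(10, 15) = 855 and P(10, 16) = 976; 969 is not s-gonal.
s = 11: P(11, 15) = 960 and P(11, 16) = 1096; 969 is not s-gonal.
Hits: s ∈ {9} → 1.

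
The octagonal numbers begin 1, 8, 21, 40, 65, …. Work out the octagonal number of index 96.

The 96th octagonal number is n(3n−2) with n = 96.
96·(3·96 − 2) = 96·286 = 27456.

27456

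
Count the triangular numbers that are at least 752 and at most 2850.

The n-th triangular number is n(n+1)/2.
Smallest index with value ≥ 752: n = 39 (giving 780).
Largest index with value ≤ 2850: n = 75 (giving 2850).
Indices 39 through 75: 37 terms.

37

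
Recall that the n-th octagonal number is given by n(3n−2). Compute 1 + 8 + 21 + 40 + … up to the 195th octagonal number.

7433790

Σ i(3i−2) = 3Σi² − 2Σi over i = 1..195.
Σi = 19110 and Σi² = 2490670.
3·2490670 − 2·19110 = 7433790.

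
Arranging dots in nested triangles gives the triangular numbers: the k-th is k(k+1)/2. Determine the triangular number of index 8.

36

8·9/2 = 72/2 = 36.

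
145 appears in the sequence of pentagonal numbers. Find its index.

Set n(3n−1)/2 = 145, giving 3n² − n − 290 = 0.
The discriminant is 1 + 24·145 = 3481, and √3481 = 59.
So n = (1 + 59) / 6 = 60/6 = 10.
Check: 10·(3·10 − 1)/2 = 145. ✓

10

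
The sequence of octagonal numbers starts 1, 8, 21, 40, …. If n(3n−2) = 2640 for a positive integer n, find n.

Set n(3n−2) = 2640, giving 3n² − 2n − 2640 = 0.
So n = (2 + 178) / 6 = 180/6 = 30.
Check: 30·(3·30 − 2) = 2640. ✓

30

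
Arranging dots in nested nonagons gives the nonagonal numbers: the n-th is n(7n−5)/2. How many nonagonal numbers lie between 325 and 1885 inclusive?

The n-th nonagonal number is n(7n−5)/2.
Smallest index with value ≥ 325: n = 10 (giving 325).
Largest index with value ≤ 1885: n = 23 (giving 1794).
Indices 10 through 23: 14 terms.

14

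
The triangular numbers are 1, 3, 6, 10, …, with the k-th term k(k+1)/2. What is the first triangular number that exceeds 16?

21

Solve n(n+1)/2 > 16 for integer n.
The largest n with value ≤ 16 is 5 (since 15 ≤ 16 < 21), so the first above is n = 6, value 21.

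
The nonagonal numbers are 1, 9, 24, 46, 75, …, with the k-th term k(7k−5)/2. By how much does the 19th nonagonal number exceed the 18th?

127

Consecutive nonagonal numbers differ by 7n − 6: here 7·19 − 6 = 127.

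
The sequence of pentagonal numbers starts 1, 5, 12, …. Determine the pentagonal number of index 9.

The 9th pentagonal number is n(3n−1)/2 with n = 9.
9·(3·9 − 1)/2 = 9·26/2 = 9·13 = 117.

117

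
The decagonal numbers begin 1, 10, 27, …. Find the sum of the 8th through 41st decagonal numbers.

Σ i(4i−3) = 4Σi² − 3Σi over i = 8..41.
Σi = 861 − 28 = 833 and Σi² = 23821 − 140 = 23681.
4·23681 − 3·833 = 92225.

92225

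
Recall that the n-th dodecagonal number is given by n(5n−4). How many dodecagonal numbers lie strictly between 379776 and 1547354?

The n-th dodecagonal number is n(5n−4).
Smallest index with value > 379776: n = 277 (giving 382537).
Largest index with value < 1547354: n = 556 (giving 1543456).
Indices 277 through 556: 280 terms.

280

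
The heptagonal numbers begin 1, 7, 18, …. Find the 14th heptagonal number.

469

14·(5·14 − 3)/2 = 14·67/2 = 469.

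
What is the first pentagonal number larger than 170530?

171197

Solve n(3n−1)/2 > 170530 for integer n.
The largest n with value ≤ 170530 is 337 (since 170185 ≤ 170530 < 171197), so the first above is n = 338, value 171197.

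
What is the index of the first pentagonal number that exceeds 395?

Solve n(3n−1)/2 > 395 for integer n.
The largest n with value ≤ 395 is 16 (since 376 ≤ 395 < 425), so the first above is n = 17, value 425.

17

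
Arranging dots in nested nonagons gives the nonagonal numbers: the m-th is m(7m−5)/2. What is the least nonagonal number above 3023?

Solve n(7n−5)/2 > 3023 for integer n.
The largest n with value ≤ 3023 is 29 (since 2871 ≤ 3023 < 3075), so the first above is n = 30, value 3075.

3075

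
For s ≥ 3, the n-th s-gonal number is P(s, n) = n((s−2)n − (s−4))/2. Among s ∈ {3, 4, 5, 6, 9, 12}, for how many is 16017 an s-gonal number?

s = 3: P(3, 178) = 15931 and P(3, 179) = 16110; 16017 is not s-gonal.
s = 4: P(4, 126) = 15876 and P(4, 127) = 16129; 16017 is not s-gonal.
s = 5: P(5, 103) = 15862 and P(5, 104) = 16172; 16017 is not s-gonal.
s = 6: P(6, 89) = 15753 and P(6, 90) = 16110; 16017 is not s-gonal.
s = 9: P(9, 68) = 16014 and P(9, 69) = 16491; 16017 is not s-gonal.
s = 12: P(12, 57) = 16017. ✓
Hits: s ∈ {12} → 1.

1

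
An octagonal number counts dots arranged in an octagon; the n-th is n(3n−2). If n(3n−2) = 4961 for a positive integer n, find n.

Set n(3n−2) = 4961, giving 3n² − 2n − 4961 = 0.
So n = (2 + 244) / 6 = 246/6 = 41.

41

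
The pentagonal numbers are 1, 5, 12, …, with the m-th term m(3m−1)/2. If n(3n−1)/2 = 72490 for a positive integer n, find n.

Set n(3n−1)/2 = 72490, giving 3n² − n − 144980 = 0.
The discriminant is 1 + 24·72490 = 1739761, and √1739761 = 1319.
So n = (1 + 1319) / 6 = 1320/6 = 220.

220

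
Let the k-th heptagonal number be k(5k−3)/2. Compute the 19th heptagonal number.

The 19th heptagonal number is n(5n−3)/2 with n = 19.
19·(5·19 − 3)/2 = 19·92/2 = 19·46 = 874.

874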